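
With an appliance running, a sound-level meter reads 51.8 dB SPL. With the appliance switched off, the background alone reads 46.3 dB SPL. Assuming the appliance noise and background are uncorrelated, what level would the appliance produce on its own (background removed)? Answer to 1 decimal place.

Remove the background by subtracting linear intensities:
L_src = 10·log₁₀(10^(51.8/10) − 10^(46.3/10)) = 10·log₁₀(108700) = 50.4 dB SPL.

50.4 dB SPL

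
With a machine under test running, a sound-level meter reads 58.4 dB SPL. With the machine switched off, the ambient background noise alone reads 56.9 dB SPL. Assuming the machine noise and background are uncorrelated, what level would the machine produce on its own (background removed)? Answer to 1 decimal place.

53.1 dB SPL

Remove the background by subtracting linear intensities:
L_src = 10·log₁₀(10^(58.4/10) − 10^(56.9/10)) = 10·log₁₀(202100) = 53.1 dB SPL.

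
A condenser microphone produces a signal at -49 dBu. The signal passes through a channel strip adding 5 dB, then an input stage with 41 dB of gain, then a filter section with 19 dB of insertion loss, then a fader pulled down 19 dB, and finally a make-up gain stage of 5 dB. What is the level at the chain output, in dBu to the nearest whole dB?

Cascaded gains and losses add directly in dB.
-49 + 5 + 41 − 19 − 19 + 5 = -36 dBu.

-36 dBu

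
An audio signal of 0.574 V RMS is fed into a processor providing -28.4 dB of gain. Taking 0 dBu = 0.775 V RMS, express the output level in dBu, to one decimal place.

-31.0 dBu

Input level: 20·log₁₀(0.574/0.775) = -2.61 dBu.
Output: -2.61 − 28.4 = -31.0 dBu.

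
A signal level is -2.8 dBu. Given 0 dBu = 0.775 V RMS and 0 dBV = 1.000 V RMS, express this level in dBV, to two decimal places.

-5.01 dBV

The offset between the scales is 20·log₁₀(0.775/1.000) = −2.214 dB.
So dBV = -2.8 − 2.214 = -5.01 dBV.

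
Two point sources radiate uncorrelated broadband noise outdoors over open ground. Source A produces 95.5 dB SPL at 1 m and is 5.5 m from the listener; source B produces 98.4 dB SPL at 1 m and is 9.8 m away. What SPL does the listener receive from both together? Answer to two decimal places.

82.77 dB SPL

At the listener: L_A = 95.5 − 20·log₁₀(5.5) = 80.693 dB; L_B = 98.4 − 20·log₁₀(9.8) = 78.575 dB.
Combined: 10·log₁₀(10^(80.693/10)+10^(78.575/10)) = 82.77 dB SPL.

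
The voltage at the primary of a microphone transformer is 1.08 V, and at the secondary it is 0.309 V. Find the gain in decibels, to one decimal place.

For a voltage ratio, dB = 20·log₁₀(V₂/V₁).
20·log₁₀(0.309/1.08) = 20·log₁₀(0.2861) = -10.9 dB.

-10.9 dB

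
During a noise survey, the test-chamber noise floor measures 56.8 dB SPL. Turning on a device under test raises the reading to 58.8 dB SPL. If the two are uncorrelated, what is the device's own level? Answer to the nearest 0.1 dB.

Remove the background by subtracting linear intensities:
L_src = 10·log₁₀(10^(58.8/10) − 10^(56.8/10)) = 10·log₁₀(279900) = 54.5 dB SPL.

54.5 dB SPL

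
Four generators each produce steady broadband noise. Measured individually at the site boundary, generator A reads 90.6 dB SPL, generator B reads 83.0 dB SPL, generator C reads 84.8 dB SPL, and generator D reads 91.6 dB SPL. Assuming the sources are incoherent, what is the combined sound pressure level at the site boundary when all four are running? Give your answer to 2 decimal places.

Uncorrelated sources add in intensity (power), not in dB.
L_total = 10·log₁₀(10^(90.6/10) + 10^(83.0/10) + 10^(84.8/10) + 10^(91.6/10)) = 10·log₁₀(3095000000) = 94.91 dB SPL.

94.91 dB SPL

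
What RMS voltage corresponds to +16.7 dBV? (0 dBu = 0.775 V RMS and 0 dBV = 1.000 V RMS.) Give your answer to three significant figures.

6.84 V

V = 1.000 V × 10^(+16.7/20).
= 1.000 × 6.839 = 6.84 V.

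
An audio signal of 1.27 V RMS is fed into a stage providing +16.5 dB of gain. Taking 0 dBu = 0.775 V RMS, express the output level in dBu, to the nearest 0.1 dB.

Input level: 20·log₁₀(1.27/0.775) = 4.29 dBu.
Output: 4.29 + 16.5 = +20.8 dBu.

+20.8 dBu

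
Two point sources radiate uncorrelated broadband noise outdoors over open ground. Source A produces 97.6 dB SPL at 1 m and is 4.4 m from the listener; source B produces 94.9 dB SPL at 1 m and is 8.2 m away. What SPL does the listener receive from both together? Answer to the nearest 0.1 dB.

At the listener: L_A = 97.6 − 20·log₁₀(4.4) = 84.73 dB; L_B = 94.9 − 20·log₁₀(8.2) = 76.62 dB.
Combined: 10·log₁₀(10^(84.73/10)+10^(76.62/10)) = 85.4 dB SPL.

85.4 dB SPL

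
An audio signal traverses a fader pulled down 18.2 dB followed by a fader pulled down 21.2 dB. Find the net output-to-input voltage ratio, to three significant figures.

Net gain = (−18.2) + (−21.2) = -39.4 dB.
Voltage ratio = 10^(-39.4/20) = 0.0107.

0.0107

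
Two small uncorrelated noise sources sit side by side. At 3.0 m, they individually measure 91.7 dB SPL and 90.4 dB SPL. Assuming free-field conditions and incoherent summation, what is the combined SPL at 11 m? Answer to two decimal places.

Combined at 3.0 m: 10·log₁₀(10^(91.7/10)+10^(90.4/10)) = 94.109 dB SPL.
Then apply −20·log₁₀(11/3.0) = -11.285 dB → 82.82 dB SPL.

82.82 dB SPL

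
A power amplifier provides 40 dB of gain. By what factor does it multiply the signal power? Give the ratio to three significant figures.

10000

Power ratio = 10^(dB/10).
10^(40/10) = 10^(4.000) = 10000.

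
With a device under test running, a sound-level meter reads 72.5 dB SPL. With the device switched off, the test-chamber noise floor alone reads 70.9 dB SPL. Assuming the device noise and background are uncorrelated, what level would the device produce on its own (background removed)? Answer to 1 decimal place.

Remove the background by subtracting linear intensities:
L_src = 10·log₁₀(10^(72.5/10) − 10^(70.9/10)) = 10·log₁₀(5480000) = 67.4 dB SPL.

67.4 dB SPL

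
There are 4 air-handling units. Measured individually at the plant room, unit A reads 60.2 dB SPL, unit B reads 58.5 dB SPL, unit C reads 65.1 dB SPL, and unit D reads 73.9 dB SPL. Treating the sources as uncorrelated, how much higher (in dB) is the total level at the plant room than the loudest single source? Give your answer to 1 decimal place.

Uncorrelated sources add in intensity (power), not in dB.
L_total = 10·log₁₀(10^(60.2/10) + 10^(58.5/10) + 10^(65.1/10) + 10^(73.9/10)) = 74.70 dB SPL.
Excess over the loudest (73.9 dB): 74.70 − 73.9 = 0.8 dB.

0.8 dB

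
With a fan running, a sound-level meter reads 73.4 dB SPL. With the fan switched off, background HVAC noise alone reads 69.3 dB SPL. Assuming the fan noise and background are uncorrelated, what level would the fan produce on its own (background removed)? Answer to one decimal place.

Remove the background by subtracting linear intensities:
L_src = 10·log₁₀(10^(73.4/10) − 10^(69.3/10)) = 10·log₁₀(13370000) = 71.3 dB SPL.

71.3 dB SPL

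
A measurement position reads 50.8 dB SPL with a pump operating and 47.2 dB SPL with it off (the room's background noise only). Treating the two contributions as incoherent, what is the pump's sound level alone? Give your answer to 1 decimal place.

Subtract intensities: L_src = 10·log₁₀(10^(L_total/10) − 10^(L_bg/10)).
L_src = 10·log₁₀(10^(50.8/10) − 10^(47.2/10)) = 10·log₁₀(67750) = 48.3 dB SPL.

48.3 dB SPL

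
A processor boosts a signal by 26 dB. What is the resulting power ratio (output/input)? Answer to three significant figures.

Power ratio = 10^(dB/10).
10^(26/10) = 10^(2.600) = 398.

398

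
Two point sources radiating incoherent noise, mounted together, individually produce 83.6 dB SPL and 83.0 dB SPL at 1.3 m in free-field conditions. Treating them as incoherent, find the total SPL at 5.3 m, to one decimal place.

Combined at 1.3 m: 10·log₁₀(10^(83.6/10)+10^(83.0/10)) = 86.32 dB SPL.
Then apply −20·log₁₀(5.3/1.3) = -12.21 dB → 74.1 dB SPL.

74.1 dB SPL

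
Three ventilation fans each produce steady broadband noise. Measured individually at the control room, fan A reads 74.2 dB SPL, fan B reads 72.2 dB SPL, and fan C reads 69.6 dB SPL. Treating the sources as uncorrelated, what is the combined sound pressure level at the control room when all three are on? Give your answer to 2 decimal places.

77.16 dB SPL

Incoherent sources sum as intensities:
L_total = 10·log₁₀(10^(74.2/10) + 10^(72.2/10) + 10^(69.6/10)) = 10·log₁₀(52020000) = 77.16 dB SPL.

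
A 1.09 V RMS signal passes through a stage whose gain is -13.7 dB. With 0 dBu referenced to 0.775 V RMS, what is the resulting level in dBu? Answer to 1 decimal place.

-10.7 dBu

Input level: 20·log₁₀(1.09/0.775) = 2.96 dBu.
Output: 2.96 − 13.7 = -10.7 dBu.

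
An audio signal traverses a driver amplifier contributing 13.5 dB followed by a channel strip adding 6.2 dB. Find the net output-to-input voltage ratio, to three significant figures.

9.66

Net gain = 13.5 + 6.2 = 19.7 dB.
Voltage ratio = 10^(19.7/20) = 9.66.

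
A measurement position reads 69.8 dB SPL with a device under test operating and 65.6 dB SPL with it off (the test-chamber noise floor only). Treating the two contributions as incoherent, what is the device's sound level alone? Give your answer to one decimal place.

Remove the background by subtracting linear intensities:
L_src = 10·log₁₀(10^(69.8/10) − 10^(65.6/10)) = 10·log₁₀(5919000) = 67.7 dB SPL.

67.7 dB SPL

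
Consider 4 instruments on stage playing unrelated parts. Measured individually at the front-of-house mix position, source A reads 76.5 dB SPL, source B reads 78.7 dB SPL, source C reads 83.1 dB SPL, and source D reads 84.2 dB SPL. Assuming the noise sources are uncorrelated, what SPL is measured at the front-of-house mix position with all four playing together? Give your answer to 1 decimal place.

Incoherent sources sum as intensities:
L_total = 10·log₁₀(10^(76.5/10) + 10^(78.7/10) + 10^(83.1/10) + 10^(84.2/10)) = 10·log₁₀(586000000) = 87.7 dB SPL.

87.7 dB SPL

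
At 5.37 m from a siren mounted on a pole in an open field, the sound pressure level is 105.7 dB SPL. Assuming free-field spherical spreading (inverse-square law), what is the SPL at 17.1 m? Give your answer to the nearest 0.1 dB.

Inverse-square spreading gives ΔL = −20·log₁₀(d₂/d₁).
ΔL = −20·log₁₀(17.1/5.37) = -10.06 dB, so L₂ = 105.7 + (-10.06) = 95.6 dB SPL.

95.6 dB SPL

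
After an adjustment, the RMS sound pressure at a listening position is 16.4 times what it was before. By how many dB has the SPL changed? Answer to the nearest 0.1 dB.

24.3 dB

SPL change from a pressure ratio uses the 20·log₁₀ form:
20·log₁₀(16.4) = 24.3 dB.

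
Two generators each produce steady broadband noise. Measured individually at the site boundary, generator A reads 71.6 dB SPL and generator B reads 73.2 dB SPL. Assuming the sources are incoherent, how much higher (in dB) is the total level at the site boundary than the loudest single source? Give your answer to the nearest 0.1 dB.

Uncorrelated sources add in intensity (power), not in dB.
L_total = 10·log₁₀(10^(71.6/10) + 10^(73.2/10)) = 75.48 dB SPL.
Excess over the loudest (73.2 dB): 75.48 − 73.2 = 2.3 dB.

2.3 dB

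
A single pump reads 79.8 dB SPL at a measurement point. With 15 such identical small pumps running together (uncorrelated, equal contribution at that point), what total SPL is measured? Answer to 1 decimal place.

15 equal incoherent sources raise the level by 10·log₁₀(15) = 11.76 dB.
L_total = 79.8 + 11.76 = 91.6 dB SPL.

91.6 dB SPL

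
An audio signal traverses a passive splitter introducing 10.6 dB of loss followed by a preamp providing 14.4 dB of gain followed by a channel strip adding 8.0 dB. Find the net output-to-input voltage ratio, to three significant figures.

3.89

Net gain = (−10.6) + 14.4 + 8.0 = 11.8 dB.
Voltage ratio = 10^(11.8/20) = 3.89.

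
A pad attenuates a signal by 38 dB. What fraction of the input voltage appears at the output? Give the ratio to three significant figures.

0.0126

Voltage ratio = 10^(dB/20).
10^(-38/20) = 10^(-1.900) = 0.0126.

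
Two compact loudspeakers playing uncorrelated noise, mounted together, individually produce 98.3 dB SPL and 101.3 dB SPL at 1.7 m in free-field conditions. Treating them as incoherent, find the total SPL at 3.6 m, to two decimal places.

Combined at 1.7 m: 10·log₁₀(10^(98.3/10)+10^(101.3/10)) = 103.064 dB SPL.
Then apply −20·log₁₀(3.6/1.7) = -6.517 dB → 96.55 dB SPL.

96.55 dB SPL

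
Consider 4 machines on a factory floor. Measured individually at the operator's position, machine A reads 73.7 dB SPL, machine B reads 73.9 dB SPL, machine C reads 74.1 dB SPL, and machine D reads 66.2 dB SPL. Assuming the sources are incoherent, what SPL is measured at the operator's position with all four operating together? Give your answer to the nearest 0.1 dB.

Uncorrelated sources add in intensity (power), not in dB.
L_total = 10·log₁₀(10^(73.7/10) + 10^(73.9/10) + 10^(74.1/10) + 10^(66.2/10)) = 10·log₁₀(77860000) = 78.9 dB SPL.

78.9 dB SPL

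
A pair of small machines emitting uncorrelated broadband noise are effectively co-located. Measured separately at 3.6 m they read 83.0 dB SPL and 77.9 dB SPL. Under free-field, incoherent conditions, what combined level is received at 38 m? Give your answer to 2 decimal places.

Combined at 3.6 m: 10·log₁₀(10^(83.0/10)+10^(77.9/10)) = 84.169 dB SPL.
Then apply −20·log₁₀(38/3.6) = -20.470 dB → 63.70 dB SPL.

63.70 dB SPL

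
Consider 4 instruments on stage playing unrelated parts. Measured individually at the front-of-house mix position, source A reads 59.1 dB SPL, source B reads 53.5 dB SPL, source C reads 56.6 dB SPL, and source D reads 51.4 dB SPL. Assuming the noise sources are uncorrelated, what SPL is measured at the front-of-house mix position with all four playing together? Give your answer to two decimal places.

Uncorrelated sources add in intensity (power), not in dB.
L_total = 10·log₁₀(10^(59.1/10) + 10^(53.5/10) + 10^(56.6/10) + 10^(51.4/10)) = 10·log₁₀(1632000) = 62.13 dB SPL.

62.13 dB SPL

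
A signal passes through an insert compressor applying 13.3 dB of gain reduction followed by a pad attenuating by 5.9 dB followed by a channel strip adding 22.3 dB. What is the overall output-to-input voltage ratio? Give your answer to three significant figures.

1.43

Net gain = (−13.3) + (−5.9) + 22.3 = 3.1 dB.
Voltage ratio = 10^(3.1/20) = 1.43.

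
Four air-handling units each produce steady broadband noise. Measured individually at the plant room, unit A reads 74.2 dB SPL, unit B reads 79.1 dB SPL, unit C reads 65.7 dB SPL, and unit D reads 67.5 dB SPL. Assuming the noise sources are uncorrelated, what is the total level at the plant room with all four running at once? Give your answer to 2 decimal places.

Add the sources as powers (linear), then convert back to dB:
L_total = 10·log₁₀(10^(74.2/10) + 10^(79.1/10) + 10^(65.7/10) + 10^(67.5/10)) = 10·log₁₀(116900000) = 80.68 dB SPL.

80.68 dB SPL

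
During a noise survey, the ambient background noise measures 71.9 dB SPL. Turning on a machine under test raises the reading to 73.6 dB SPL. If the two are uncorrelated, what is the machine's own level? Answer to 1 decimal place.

Remove the background by subtracting linear intensities:
L_src = 10·log₁₀(10^(73.6/10) − 10^(71.9/10)) = 10·log₁₀(7421000) = 68.7 dB SPL.

68.7 dB SPL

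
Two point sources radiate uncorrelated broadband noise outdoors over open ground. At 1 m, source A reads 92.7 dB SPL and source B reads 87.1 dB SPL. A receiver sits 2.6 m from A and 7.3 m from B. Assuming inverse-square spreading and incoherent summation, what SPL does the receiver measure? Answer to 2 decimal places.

At the listener: L_A = 92.7 − 20·log₁₀(2.6) = 84.401 dB; L_B = 87.1 − 20·log₁₀(7.3) = 69.834 dB.
Combined: 10·log₁₀(10^(84.401/10)+10^(69.834/10)) = 84.55 dB SPL.

84.55 dB SPL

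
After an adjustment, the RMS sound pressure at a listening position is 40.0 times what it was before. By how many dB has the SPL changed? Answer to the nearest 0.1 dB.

Sound pressure is an amplitude quantity: ΔL = 20·log₁₀(p₂/p₁).
20·log₁₀(40.0) = 32.0 dB.

32.0 dB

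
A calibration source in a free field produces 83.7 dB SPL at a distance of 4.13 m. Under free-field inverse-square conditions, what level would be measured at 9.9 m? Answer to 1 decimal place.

Free-field point source: level drops by 20·log₁₀ of the distance ratio.
ΔL = −20·log₁₀(9.9/4.13) = -7.59 dB, so L₂ = 83.7 + (-7.59) = 76.1 dB SPL.

76.1 dB SPL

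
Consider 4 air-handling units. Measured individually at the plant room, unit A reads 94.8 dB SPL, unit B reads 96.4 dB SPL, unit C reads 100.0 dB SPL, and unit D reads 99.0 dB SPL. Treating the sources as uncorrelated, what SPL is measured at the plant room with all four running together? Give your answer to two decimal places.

104.04 dB SPL

Uncorrelated sources add in intensity (power), not in dB.
L_total = 10·log₁₀(10^(94.8/10) + 10^(96.4/10) + 10^(100.0/10) + 10^(99.0/10)) = 10·log₁₀(25328000000) = 104.04 dB SPL.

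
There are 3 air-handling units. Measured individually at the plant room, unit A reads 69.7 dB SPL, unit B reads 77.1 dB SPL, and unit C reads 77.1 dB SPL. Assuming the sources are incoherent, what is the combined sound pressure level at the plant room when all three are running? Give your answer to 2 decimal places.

80.49 dB SPL

Incoherent sources sum as intensities:
L_total = 10·log₁₀(10^(69.7/10) + 10^(77.1/10) + 10^(77.1/10)) = 10·log₁₀(111900000) = 80.49 dB SPL.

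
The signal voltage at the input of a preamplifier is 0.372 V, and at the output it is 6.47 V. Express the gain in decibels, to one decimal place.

For a voltage ratio, dB = 20·log₁₀(V₂/V₁).
20·log₁₀(6.47/0.372) = 20·log₁₀(17.39) = 24.8 dB.

24.8 dB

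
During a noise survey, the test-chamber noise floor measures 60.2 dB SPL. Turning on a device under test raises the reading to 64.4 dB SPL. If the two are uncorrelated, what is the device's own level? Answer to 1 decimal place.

Remove the background by subtracting linear intensities:
L_src = 10·log₁₀(10^(64.4/10) − 10^(60.2/10)) = 10·log₁₀(1707000) = 62.3 dB SPL.

62.3 dB SPL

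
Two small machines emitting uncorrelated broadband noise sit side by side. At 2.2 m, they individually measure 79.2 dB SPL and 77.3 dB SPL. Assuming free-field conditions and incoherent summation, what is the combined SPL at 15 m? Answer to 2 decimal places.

Combined at 2.2 m: 10·log₁₀(10^(79.2/10)+10^(77.3/10)) = 81.363 dB SPL.
Then apply −20·log₁₀(15/2.2) = -16.673 dB → 64.69 dB SPL.

64.69 dB SPL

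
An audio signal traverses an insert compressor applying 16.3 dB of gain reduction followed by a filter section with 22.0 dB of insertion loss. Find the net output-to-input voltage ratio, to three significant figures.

Net gain = (−16.3) + (−22.0) = -38.3 dB.
Voltage ratio = 10^(-38.3/20) = 0.0122.

0.0122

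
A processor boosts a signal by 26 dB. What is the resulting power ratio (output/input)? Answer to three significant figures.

398

Power ratio = 10^(dB/10).
10^(26/10) = 10^(2.600) = 398.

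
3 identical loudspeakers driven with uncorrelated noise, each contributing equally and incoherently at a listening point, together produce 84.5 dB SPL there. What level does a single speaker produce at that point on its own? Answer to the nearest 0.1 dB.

3 equal incoherent sources add 10·log₁₀(3) = 4.77 dB over one source.
L_one = 84.5 − 4.77 = 79.7 dB SPL.

79.7 dB SPL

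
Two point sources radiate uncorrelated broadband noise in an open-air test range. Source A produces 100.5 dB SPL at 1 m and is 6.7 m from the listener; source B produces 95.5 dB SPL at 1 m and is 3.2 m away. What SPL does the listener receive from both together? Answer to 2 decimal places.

At the listener: L_A = 100.5 − 20·log₁₀(6.7) = 83.979 dB; L_B = 95.5 − 20·log₁₀(3.2) = 85.397 dB.
Combined: 10·log₁₀(10^(83.979/10)+10^(85.397/10)) = 87.76 dB SPL.

87.76 dB SPL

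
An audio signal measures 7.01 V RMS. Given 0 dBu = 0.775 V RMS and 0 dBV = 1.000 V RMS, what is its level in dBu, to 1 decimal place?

dBu = 20·log₁₀(V / 0.775 V).
20·log₁₀(7.01/0.775) = +19.1 dBu.

+19.1 dBu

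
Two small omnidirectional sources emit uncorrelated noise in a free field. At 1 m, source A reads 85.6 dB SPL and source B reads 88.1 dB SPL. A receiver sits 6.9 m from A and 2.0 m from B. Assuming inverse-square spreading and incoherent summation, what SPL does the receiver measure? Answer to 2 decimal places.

82.28 dB SPL

At the listener: L_A = 85.6 − 20·log₁₀(6.9) = 68.823 dB; L_B = 88.1 − 20·log₁₀(2.0) = 82.079 dB.
Combined: 10·log₁₀(10^(68.823/10)+10^(82.079/10)) = 82.28 dB SPL.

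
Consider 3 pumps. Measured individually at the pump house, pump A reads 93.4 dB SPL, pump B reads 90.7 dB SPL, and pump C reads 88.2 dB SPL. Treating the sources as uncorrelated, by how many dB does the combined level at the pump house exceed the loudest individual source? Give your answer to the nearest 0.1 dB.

2.6 dB

Uncorrelated sources add in intensity (power), not in dB.
L_total = 10·log₁₀(10^(93.4/10) + 10^(90.7/10) + 10^(88.2/10)) = 96.05 dB SPL.
Excess over the loudest (93.4 dB): 96.05 − 93.4 = 2.6 dB.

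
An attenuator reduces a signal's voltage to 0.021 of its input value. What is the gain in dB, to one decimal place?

Voltage ratio → dB uses the 20·log₁₀ form:
20·log₁₀(0.021) = -33.6 dB.

-33.6 dB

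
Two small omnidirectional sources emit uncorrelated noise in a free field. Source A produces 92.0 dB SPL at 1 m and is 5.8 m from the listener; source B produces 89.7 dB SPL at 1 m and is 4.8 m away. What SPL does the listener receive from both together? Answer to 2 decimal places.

79.43 dB SPL

At the listener: L_A = 92.0 − 20·log₁₀(5.8) = 76.731 dB; L_B = 89.7 − 20·log₁₀(4.8) = 76.075 dB.
Combined: 10·log₁₀(10^(76.731/10)+10^(76.075/10)) = 79.43 dB SPL.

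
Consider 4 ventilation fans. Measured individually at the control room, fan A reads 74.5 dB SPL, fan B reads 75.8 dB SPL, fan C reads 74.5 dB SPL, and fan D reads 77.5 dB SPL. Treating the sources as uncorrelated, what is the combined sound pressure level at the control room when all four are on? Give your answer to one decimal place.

Add the sources as powers (linear), then convert back to dB:
L_total = 10·log₁₀(10^(74.5/10) + 10^(75.8/10) + 10^(74.5/10) + 10^(77.5/10)) = 10·log₁₀(150600000) = 81.8 dB SPL.

81.8 dB SPL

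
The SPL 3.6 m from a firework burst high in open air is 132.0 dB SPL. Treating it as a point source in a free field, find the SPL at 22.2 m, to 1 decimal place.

For a point source in a free field, ΔL = −20·log₁₀(d₂/d₁).
ΔL = −20·log₁₀(22.2/3.6) = -15.80 dB, so L₂ = 132.0 + (-15.80) = 116.2 dB SPL.

116.2 dB SPL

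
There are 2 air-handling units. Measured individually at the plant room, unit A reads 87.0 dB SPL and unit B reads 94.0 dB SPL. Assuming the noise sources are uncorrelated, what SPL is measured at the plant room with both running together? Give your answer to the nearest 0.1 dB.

94.8 dB SPL

Incoherent sources sum as intensities:
L_total = 10·log₁₀(10^(87.0/10) + 10^(94.0/10)) = 10·log₁₀(3013000000) = 94.8 dB SPL.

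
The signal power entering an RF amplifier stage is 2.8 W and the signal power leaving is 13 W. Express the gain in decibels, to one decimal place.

Power ratio → dB uses the 10·log₁₀ form:
10·log₁₀(13/2.8) = 10·log₁₀(4.643) = 6.7 dB.

6.7 dB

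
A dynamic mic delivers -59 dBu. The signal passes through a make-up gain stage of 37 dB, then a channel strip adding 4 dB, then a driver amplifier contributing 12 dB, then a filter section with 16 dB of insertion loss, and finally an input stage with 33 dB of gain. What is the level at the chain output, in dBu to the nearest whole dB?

Cascaded gains and losses add directly in dB.
-59 + 37 + 4 + 12 − 16 + 33 = +11 dBu.

+11 dBu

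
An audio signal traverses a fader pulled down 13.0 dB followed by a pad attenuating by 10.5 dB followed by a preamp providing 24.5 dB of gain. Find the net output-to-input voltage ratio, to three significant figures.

Net gain = (−13.0) + (−10.5) + 24.5 = 1.0 dB.
Voltage ratio = 10^(1.0/20) = 1.12.

1.12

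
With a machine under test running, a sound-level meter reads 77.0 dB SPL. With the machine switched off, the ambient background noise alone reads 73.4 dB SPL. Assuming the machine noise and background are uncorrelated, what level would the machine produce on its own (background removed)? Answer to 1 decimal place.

74.5 dB SPL

Subtract intensities: L_src = 10·log₁₀(10^(L_total/10) − 10^(L_bg/10)).
L_src = 10·log₁₀(10^(77.0/10) − 10^(73.4/10)) = 10·log₁₀(28240000) = 74.5 dB SPL.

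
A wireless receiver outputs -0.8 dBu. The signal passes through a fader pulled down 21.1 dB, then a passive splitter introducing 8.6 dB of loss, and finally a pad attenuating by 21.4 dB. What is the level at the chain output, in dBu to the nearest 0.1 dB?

Cascaded gains and losses add directly in dB.
-0.8 − 21.1 − 8.6 − 21.4 = -51.9 dBu.

-51.9 dBu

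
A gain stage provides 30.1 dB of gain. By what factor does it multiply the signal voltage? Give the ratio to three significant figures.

Voltage ratio = 10^(dB/20).
10^(30.1/20) = 10^(1.505) = 32.0.

32.0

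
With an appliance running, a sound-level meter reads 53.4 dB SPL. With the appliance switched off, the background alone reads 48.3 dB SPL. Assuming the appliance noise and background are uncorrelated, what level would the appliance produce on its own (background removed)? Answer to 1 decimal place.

Subtract intensities: L_src = 10·log₁₀(10^(L_total/10) − 10^(L_bg/10)).
L_src = 10·log₁₀(10^(53.4/10) − 10^(48.3/10)) = 10·log₁₀(151200) = 51.8 dB SPL.

51.8 dB SPL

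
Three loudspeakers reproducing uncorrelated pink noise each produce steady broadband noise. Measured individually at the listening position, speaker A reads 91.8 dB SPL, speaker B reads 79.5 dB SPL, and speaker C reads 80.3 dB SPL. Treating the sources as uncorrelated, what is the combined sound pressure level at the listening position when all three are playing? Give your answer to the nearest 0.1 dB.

92.3 dB SPL

Incoherent sources sum as intensities:
L_total = 10·log₁₀(10^(91.8/10) + 10^(79.5/10) + 10^(80.3/10)) = 10·log₁₀(1710000000) = 92.3 dB SPL.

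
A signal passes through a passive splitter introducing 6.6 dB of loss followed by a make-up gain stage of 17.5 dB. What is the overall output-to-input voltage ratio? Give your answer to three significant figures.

Net gain = (−6.6) + 17.5 = 10.9 dB.
Voltage ratio = 10^(10.9/20) = 3.51.

3.51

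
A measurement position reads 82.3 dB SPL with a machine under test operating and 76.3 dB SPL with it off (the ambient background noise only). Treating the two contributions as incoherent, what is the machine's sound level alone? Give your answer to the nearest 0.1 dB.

Subtract intensities: L_src = 10·log₁₀(10^(L_total/10) − 10^(L_bg/10)).
L_src = 10·log₁₀(10^(82.3/10) − 10^(76.3/10)) = 10·log₁₀(127200000) = 81.0 dB SPL.

81.0 dB SPL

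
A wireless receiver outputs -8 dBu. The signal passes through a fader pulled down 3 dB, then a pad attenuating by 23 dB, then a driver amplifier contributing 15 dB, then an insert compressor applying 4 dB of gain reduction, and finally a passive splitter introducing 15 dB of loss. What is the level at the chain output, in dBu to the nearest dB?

-38 dBu

Cascaded gains and losses add directly in dB.
-8 − 3 − 23 + 15 − 4 − 15 = -38 dBu.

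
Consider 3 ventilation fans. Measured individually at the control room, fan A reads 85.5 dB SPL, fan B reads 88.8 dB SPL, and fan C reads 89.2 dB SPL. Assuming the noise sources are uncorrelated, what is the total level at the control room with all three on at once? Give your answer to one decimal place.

Add the sources as powers (linear), then convert back to dB:
L_total = 10·log₁₀(10^(85.5/10) + 10^(88.8/10) + 10^(89.2/10)) = 10·log₁₀(1945000000) = 92.9 dB SPL.

92.9 dB SPL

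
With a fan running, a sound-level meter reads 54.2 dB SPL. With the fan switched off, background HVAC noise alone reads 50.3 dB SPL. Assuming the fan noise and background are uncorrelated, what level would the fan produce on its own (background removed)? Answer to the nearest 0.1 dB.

Subtract intensities: L_src = 10·log₁₀(10^(L_total/10) − 10^(L_bg/10)).
L_src = 10·log₁₀(10^(54.2/10) − 10^(50.3/10)) = 10·log₁₀(155900) = 51.9 dB SPL.

51.9 dB SPL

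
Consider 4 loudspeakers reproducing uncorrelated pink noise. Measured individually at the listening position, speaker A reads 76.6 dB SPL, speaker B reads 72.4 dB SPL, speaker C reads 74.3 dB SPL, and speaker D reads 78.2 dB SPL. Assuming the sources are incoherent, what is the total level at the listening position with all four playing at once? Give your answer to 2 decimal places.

Uncorrelated sources add in intensity (power), not in dB.
L_total = 10·log₁₀(10^(76.6/10) + 10^(72.4/10) + 10^(74.3/10) + 10^(78.2/10)) = 10·log₁₀(156100000) = 81.93 dB SPL.

81.93 dB SPL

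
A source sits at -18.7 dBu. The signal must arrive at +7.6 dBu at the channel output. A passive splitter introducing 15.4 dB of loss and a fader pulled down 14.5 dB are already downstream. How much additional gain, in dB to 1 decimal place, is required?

56.2 dB

The required make-up gain is the shortfall in the dB sum.
G = +7.6 − (-18.7) + 15.4 + 14.5 = 56.2 dB.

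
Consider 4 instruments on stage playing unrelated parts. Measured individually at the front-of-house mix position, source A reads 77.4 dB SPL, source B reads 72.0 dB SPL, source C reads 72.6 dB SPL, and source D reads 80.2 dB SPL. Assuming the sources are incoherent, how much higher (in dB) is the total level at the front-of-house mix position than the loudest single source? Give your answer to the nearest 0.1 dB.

Uncorrelated sources add in intensity (power), not in dB.
L_total = 10·log₁₀(10^(77.4/10) + 10^(72.0/10) + 10^(72.6/10) + 10^(80.2/10)) = 82.87 dB SPL.
Excess over the loudest (80.2 dB): 82.87 − 80.2 = 2.7 dB.

2.7 dB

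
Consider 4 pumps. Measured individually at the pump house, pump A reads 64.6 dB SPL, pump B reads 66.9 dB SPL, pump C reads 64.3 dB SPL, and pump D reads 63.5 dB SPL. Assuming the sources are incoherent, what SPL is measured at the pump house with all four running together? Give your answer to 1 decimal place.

71.0 dB SPL

Incoherent sources sum as intensities:
L_total = 10·log₁₀(10^(64.6/10) + 10^(66.9/10) + 10^(64.3/10) + 10^(63.5/10)) = 10·log₁₀(12710000) = 71.0 dB SPL.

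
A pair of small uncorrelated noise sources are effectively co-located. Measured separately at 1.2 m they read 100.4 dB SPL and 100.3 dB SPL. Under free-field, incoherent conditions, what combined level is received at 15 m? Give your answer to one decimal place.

81.4 dB SPL

Combined at 1.2 m: 10·log₁₀(10^(100.4/10)+10^(100.3/10)) = 103.36 dB SPL.
Then apply −20·log₁₀(15/1.2) = -21.94 dB → 81.4 dB SPL.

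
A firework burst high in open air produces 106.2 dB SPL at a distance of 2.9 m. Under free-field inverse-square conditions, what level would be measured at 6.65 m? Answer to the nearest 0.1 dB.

Inverse-square spreading gives ΔL = −20·log₁₀(d₂/d₁).
ΔL = −20·log₁₀(6.65/2.9) = -7.21 dB, so L₂ = 106.2 + (-7.21) = 99.0 dB SPL.

99.0 dB SPL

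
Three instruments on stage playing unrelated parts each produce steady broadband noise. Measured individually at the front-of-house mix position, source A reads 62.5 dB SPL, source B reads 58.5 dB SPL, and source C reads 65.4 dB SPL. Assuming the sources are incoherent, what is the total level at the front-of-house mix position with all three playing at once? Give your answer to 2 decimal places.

Uncorrelated sources add in intensity (power), not in dB.
L_total = 10·log₁₀(10^(62.5/10) + 10^(58.5/10) + 10^(65.4/10)) = 10·log₁₀(5954000) = 67.75 dB SPL.

67.75 dB SPL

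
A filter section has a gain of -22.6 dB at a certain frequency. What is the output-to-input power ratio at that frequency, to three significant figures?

0.00550

Power ratio = 10^(dB/10).
10^(-22.6/10) = 10^(-2.260) = 0.00550.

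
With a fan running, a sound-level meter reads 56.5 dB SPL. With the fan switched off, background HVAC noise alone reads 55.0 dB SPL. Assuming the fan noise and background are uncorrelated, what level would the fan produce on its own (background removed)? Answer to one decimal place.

51.2 dB SPL

Remove the background by subtracting linear intensities:
L_src = 10·log₁₀(10^(56.5/10) − 10^(55.0/10)) = 10·log₁₀(130500) = 51.2 dB SPL.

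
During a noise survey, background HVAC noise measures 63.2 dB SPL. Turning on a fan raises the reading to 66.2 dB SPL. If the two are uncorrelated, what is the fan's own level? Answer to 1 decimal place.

63.2 dB SPL

Background correction is a power subtraction:
L_src = 10·log₁₀(10^(66.2/10) − 10^(63.2/10)) = 10·log₁₀(2079000) = 63.2 dB SPL.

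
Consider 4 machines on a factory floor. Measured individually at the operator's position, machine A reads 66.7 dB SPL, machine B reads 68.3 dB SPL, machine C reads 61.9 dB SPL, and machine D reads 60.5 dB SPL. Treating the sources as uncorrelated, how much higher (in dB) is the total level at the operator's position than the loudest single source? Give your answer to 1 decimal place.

3.2 dB

Incoherent sources sum as intensities:
L_total = 10·log₁₀(10^(66.7/10) + 10^(68.3/10) + 10^(61.9/10) + 10^(60.5/10)) = 71.49 dB SPL.
Excess over the loudest (68.3 dB): 71.49 − 68.3 = 3.2 dB.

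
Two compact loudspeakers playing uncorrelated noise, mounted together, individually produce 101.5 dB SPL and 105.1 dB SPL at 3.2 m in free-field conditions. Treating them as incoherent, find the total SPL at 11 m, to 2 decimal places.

Combined at 3.2 m: 10·log₁₀(10^(101.5/10)+10^(105.1/10)) = 106.673 dB SPL.
Then apply −20·log₁₀(11/3.2) = -10.725 dB → 95.95 dB SPL.

95.95 dB SPL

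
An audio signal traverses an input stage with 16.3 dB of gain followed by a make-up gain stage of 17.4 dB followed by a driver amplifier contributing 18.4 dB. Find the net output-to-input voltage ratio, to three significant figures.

Net gain = 16.3 + 17.4 + 18.4 = 52.1 dB.
Voltage ratio = 10^(52.1/20) = 403.

403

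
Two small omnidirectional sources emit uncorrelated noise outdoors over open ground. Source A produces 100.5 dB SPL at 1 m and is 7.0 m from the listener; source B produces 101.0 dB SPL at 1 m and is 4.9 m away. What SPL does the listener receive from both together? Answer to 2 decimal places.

At the listener: L_A = 100.5 − 20·log₁₀(7.0) = 83.598 dB; L_B = 101.0 − 20·log₁₀(4.9) = 87.196 dB.
Combined: 10·log₁₀(10^(83.598/10)+10^(87.196/10)) = 88.77 dB SPL.

88.77 dB SPL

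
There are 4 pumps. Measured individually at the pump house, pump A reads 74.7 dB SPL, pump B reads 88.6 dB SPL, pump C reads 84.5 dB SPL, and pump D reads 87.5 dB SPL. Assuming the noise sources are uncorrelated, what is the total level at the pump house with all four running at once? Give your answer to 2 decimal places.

92.04 dB SPL

Incoherent sources sum as intensities:
L_total = 10·log₁₀(10^(74.7/10) + 10^(88.6/10) + 10^(84.5/10) + 10^(87.5/10)) = 10·log₁₀(1598000000) = 92.04 dB SPL.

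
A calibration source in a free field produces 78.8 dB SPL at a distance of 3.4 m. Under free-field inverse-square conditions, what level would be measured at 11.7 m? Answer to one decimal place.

68.1 dB SPL

For a point source in a free field, ΔL = −20·log₁₀(d₂/d₁).
ΔL = −20·log₁₀(11.7/3.4) = -10.73 dB, so L₂ = 78.8 + (-10.73) = 68.1 dB SPL.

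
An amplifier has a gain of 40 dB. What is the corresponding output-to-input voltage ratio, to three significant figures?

100

Voltage ratio = 10^(dB/20).
10^(40/20) = 10^(2.000) = 100.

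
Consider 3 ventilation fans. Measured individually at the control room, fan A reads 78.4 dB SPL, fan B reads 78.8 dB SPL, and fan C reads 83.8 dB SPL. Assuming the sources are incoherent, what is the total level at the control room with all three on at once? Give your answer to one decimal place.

85.9 dB SPL

Uncorrelated sources add in intensity (power), not in dB.
L_total = 10·log₁₀(10^(78.4/10) + 10^(78.8/10) + 10^(83.8/10)) = 10·log₁₀(384900000) = 85.9 dB SPL.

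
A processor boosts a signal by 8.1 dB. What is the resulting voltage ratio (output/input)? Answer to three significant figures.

2.54

Voltage ratio = 10^(dB/20).
10^(8.1/20) = 10^(0.4050) = 2.54.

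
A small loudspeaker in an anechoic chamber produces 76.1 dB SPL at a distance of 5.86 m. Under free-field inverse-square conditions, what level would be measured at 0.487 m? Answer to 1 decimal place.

Inverse-square spreading gives ΔL = −20·log₁₀(d₂/d₁).
ΔL = −20·log₁₀(0.487/5.86) = 21.61 dB, so L₂ = 76.1 + (21.61) = 97.7 dB SPL.

97.7 dB SPL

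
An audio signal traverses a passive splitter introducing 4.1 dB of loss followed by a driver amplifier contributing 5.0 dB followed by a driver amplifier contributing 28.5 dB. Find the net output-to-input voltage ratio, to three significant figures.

29.5

Net gain = (−4.1) + 5.0 + 28.5 = 29.4 dB.
Voltage ratio = 10^(29.4/20) = 29.5.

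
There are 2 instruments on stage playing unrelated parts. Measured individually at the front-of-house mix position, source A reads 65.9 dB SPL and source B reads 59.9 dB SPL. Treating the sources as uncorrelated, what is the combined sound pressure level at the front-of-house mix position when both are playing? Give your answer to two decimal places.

66.87 dB SPL

Incoherent sources sum as intensities:
L_total = 10·log₁₀(10^(65.9/10) + 10^(59.9/10)) = 10·log₁₀(4868000) = 66.87 dB SPL.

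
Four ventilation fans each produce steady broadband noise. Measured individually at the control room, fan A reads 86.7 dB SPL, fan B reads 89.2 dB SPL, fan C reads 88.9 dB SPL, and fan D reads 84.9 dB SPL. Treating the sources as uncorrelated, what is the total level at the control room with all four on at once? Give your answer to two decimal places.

Add the sources as powers (linear), then convert back to dB:
L_total = 10·log₁₀(10^(86.7/10) + 10^(89.2/10) + 10^(88.9/10) + 10^(84.9/10)) = 10·log₁₀(2385000000) = 93.77 dB SPL.

93.77 dB SPL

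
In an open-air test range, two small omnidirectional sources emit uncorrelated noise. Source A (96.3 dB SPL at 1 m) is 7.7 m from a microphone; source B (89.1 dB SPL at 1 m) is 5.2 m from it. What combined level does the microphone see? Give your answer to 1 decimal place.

At the listener: L_A = 96.3 − 20·log₁₀(7.7) = 78.57 dB; L_B = 89.1 − 20·log₁₀(5.2) = 74.78 dB.
Combined: 10·log₁₀(10^(78.57/10)+10^(74.78/10)) = 80.1 dB SPL.

80.1 dB SPL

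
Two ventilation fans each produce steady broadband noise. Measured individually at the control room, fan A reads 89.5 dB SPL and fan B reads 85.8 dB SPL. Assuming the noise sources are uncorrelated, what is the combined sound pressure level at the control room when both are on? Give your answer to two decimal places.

91.04 dB SPL

Add the sources as powers (linear), then convert back to dB:
L_total = 10·log₁₀(10^(89.5/10) + 10^(85.8/10)) = 10·log₁₀(1271000000) = 91.04 dB SPL.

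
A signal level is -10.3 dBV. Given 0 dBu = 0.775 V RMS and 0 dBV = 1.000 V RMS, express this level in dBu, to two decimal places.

The offset between the scales is 20·log₁₀(0.775/1.000) = −2.214 dB.
So dBu = -10.3 + 2.214 = -8.09 dBu.

-8.09 dBu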